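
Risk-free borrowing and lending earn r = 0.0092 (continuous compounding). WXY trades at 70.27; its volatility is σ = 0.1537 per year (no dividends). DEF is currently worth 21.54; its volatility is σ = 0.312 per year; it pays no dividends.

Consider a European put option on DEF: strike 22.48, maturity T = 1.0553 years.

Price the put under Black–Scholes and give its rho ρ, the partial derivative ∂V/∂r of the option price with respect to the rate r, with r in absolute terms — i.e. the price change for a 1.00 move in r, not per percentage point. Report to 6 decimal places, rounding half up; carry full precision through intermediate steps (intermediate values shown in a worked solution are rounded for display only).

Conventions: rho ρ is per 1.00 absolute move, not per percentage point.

price = 3.164534
ρ = -14.185984

σ√T = 0.312·√1.0553 = 0.320511
d₁ = (ln(S/K) + (r+σ²/2)T) / (σ√T) = (ln(21.54/22.48) + (0.0092+0.312²/2)·1.0553) / 0.320511 = (-0.042714 + 0.061072) / 0.320511 = 0.057277
d₂ = d₁ − σ√T = 0.057277 − 0.320511 = -0.263233
e^{−rT} = 0.990338
N(−d₁) = 0.477162,  N(−d₂) = 0.603815
Put price V = K·e^{−rT}·N(−d₂) − S·N(−d₁) = 13.442608 − 10.278073 = 3.164534
ρ = −K·T·e^{−rT}·N(−d₂) = -14.185984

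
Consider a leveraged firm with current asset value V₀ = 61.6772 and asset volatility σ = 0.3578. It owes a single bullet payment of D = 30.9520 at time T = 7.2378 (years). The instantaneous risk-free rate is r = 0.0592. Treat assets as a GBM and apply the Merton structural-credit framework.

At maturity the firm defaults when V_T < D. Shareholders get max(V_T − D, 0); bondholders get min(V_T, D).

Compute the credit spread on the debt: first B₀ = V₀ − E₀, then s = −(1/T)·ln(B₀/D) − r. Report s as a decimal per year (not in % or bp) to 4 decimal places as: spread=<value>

Apply the equity-as-call identities (strike 30.9520, horizon 7.2378 years):
d₁ = [ln(V₀/D) + (r + σ²/2)T] / (σ√T)
   = [ln(61.6772/30.9520) + (0.0592 + 0.5·0.3578²)·7.2378] / (0.3578·√7.2378)
   = [0.689477 + 0.891772] / 0.962595 = 1.642694
d₂ = d₁ − σ√T = 1.642694 − 0.962595 = 0.680099
N(d₁) = 0.949777,  N(d₂) = 0.751779,  e^(−rT) = 0.651500
E₀ = V₀·N(d₁) − D·e^(−rT)·N(d₂)
   = 61.6772·0.949777 − 30.9520·0.651500·0.751779 = 43.419779
B₀ = V₀ − E₀ = 61.6772 − 43.419779 = 18.257421
spread = −(1/T)·ln(B₀/D) − r = −(1/7.2378)·ln(18.257421/30.9520) − 0.0592 = 0.01373183

spread=0.0137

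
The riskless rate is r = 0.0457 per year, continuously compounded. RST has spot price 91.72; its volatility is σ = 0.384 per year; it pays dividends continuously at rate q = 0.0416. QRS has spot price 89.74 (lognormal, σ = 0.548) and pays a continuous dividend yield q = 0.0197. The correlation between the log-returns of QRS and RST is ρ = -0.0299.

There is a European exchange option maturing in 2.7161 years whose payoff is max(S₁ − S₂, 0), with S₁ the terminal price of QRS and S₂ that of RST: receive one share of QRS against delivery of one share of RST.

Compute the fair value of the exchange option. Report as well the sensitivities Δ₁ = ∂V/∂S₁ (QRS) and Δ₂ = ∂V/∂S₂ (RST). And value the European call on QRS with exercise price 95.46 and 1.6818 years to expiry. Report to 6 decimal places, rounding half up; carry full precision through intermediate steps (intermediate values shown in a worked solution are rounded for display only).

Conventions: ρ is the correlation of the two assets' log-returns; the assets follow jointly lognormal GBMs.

exchange price = 36.982622
Δ1 = 0.685647
Δ2 = -0.267633
price(QRS call K=95.46) = 23.541286

σ_eff = √(σ₁² + σ₂² − 2ρσ₁σ₂) = √(0.548² + 0.384² − 2·-0.0299·0.548·0.384) = 0.678486
d₁ = (ln(S₁/S₂) + (q₂ − q₁ + σ_eff²/2)T) / (σ_eff√T) = (ln(89.74/91.72) + (0.0416 − 0.0197 + 0.230172)·2.7161) / 1.118186 = 0.592771
d₂ = d₁ − σ_eff√T = 0.592771 − 1.118186 = -0.525415
N(d₁) = 0.723333,  N(d₂) = 0.299648
V = S₁·e^{−q₁T}·N(d₁) − S₂·e^{−q₂T}·N(d₂) = 61.529931 − 24.547309 = 36.982622
Δ₁ = e^{−q₁T}·N(d₁) = 0.685647;  Δ₂ = −e^{−q₂T}·N(d₂) = -0.267633
[vanilla: QRS call K=95.46]
σ√T = 0.548·√1.6818 = 0.710670
d₁ = (ln(S/K) + (r−q+σ²/2)T) / (σ√T) = (ln(89.74/95.46) + (0.0457−0.0197+0.548²/2)·1.6818) / 0.710670 = (-0.061791 + 0.296252) / 0.710670 = 0.329917
d₂ = d₁ − σ√T = 0.329917 − 0.710670 = -0.380753
e^{−rT} = 0.926021
e^{−qT} = 0.967411
N(d₁) = 0.629269,  N(d₂) = 0.351693
price = S·e^{−qT}·N(d₁) − K·e^{−rT}·N(d₂) = 54.630260 − 31.088974 = 23.541286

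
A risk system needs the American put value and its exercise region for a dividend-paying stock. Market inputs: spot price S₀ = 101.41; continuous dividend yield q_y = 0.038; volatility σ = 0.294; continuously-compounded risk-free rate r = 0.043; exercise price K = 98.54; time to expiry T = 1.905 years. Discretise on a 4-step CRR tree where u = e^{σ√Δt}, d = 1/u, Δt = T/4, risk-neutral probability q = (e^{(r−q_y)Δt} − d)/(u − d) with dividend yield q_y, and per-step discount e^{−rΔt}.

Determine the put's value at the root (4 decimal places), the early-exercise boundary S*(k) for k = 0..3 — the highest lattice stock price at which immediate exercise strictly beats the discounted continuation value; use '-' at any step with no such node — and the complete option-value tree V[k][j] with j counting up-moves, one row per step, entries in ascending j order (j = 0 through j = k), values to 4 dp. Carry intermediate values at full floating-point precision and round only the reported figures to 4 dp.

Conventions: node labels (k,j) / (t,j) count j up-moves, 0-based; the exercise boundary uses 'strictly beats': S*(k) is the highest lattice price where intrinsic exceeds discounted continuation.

Δt=0.47625  u=1.22494  d=0.81637  q=0.45529  discount=0.97973
step 4 (expiry): payoffs max(K−S,0) = 53.4976 30.9549 0.0000 0.0000 0.0000
step 3: (k=3,j=0): S=55.1742, K−S=43.3658, hold=42.3579 ⇒ V=43.3658 exercise | (k=3,j=1): S=82.7877, K−S=15.7523, hold=16.5198 ⇒ V=16.5198 continue | (k=3,j=2): S=124.2212, K−S=0.0000, hold=0.0000 ⇒ V=0.0000 continue | (k=3,j=3): S=186.3912, K−S=0.0000, hold=0.0000 ⇒ V=0.0000 continue  boundary S*=55.1742
step 2: (k=2,j=0): S=67.5851, K−S=30.9549, hold=30.5119 ⇒ V=30.9549 exercise | (k=2,j=1): S=101.4100, K−S=0.0000, hold=8.8162 ⇒ V=8.8162 continue | (k=2,j=2): S=152.1635, K−S=0.0000, hold=0.0000 ⇒ V=0.0000 continue  boundary S*=67.5851
step 1: (k=1,j=0): S=82.7877, K−S=15.7523, hold=20.4523 ⇒ V=20.4523 continue | (k=1,j=1): S=124.2212, K−S=0.0000, hold=4.7049 ⇒ V=4.7049 continue  boundary S*=-
step 0: (k=0,j=0): S=101.4100, K−S=0.0000, hold=13.0135 ⇒ V=13.0135 continue  boundary S*=-

price = 13.0135
boundary = - - 67.5851 55.1742
tree:
13.0135
20.4523 4.7049
30.9549 8.8162 0.0000
43.3658 16.5198 0.0000 0.0000
53.4976 30.9549 0.0000 0.0000 0.0000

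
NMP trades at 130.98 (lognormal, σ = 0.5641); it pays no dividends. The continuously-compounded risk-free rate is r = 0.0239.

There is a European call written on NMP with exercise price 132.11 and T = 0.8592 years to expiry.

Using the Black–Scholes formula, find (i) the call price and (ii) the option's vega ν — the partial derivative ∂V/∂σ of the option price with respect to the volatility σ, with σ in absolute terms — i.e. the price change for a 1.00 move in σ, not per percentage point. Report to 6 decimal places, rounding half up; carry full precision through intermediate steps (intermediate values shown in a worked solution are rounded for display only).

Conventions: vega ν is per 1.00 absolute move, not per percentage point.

σ√T = 0.5641·√0.8592 = 0.522881
d₁ = (ln(S/K) + (r+σ²/2)T) / (σ√T) = (ln(130.98/132.11) + (0.0239+0.5641²/2)·0.8592) / 0.522881 = (-0.008590 + 0.157237) / 0.522881 = 0.284285
d₂ = d₁ − σ√T = 0.284285 − 0.522881 = -0.238597
e^{−rT} = 0.979675
N(d₁) = 0.611904,  N(d₂) = 0.405709
Call price V = S·N(d₁) − K·e^{−rT}·N(d₂) = 80.147164 − 52.508818 = 27.638347
φ(d₁) = (1/√(2π))·e^{−d₁²/2} = 0.383143
ν = S·φ(d₁)·√T = 46.517123

price = 27.638347
ν = 46.517123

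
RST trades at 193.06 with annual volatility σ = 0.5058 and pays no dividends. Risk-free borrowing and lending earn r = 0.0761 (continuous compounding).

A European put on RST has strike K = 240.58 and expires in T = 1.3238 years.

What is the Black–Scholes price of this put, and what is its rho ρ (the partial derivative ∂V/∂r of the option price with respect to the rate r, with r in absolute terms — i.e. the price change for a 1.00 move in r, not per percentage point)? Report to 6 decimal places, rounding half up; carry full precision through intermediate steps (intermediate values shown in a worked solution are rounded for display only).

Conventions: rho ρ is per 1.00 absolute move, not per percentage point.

price = 60.185546
ρ = -198.706287

σ√T = 0.5058·√1.3238 = 0.581956
d₁ = (ln(S/K) + (r+σ²/2)T) / (σ√T) = (ln(193.06/240.58) + (0.0761+0.5058²/2)·1.3238) / 0.581956 = (-0.220052 + 0.270077) / 0.581956 = 0.085962
d₂ = d₁ − σ√T = 0.085962 − 0.581956 = -0.495994
e^{−rT} = 0.904167
N(−d₁) = 0.465748,  N(−d₂) = 0.690051
Put price V = K·e^{−rT}·N(−d₂) − S·N(−d₁) = 150.102952 − 89.917405 = 60.185546
ρ = −K·T·e^{−rT}·N(−d₂) = -198.706287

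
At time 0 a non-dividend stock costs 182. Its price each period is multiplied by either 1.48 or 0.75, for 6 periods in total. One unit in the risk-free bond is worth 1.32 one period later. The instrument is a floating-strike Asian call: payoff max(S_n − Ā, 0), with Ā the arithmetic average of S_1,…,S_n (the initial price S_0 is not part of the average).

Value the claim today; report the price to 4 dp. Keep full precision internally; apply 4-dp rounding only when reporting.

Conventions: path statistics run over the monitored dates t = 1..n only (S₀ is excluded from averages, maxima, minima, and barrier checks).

price = 81.2267

With p* = (R−d)/(u−d) = 0.7808, sum probability × payoff across the paths and divide by R^6.
Enumerate all 2^6 = 64 price paths (U = up ×1.48, D = down ×0.75); each path with k up-moves has probability p*^k·(1−p*)^(6−k).
DDDDDD: Ā=74.8040, payoff=0.0000, prob=0.000111
UDDDDD: Ā=147.6131, payoff=0.0000, prob=0.000395
DUDDDD: Ā=125.4698, payoff=0.0000, prob=0.000395
UUDDDD: Ā=247.5937, payoff=0.0000, prob=0.001407
DDUDDD: Ā=108.8623, payoff=0.0000, prob=0.000395
UDUDDD: Ā=214.8216, payoff=0.0000, prob=0.001407
DUUDDD: Ā=192.6783, payoff=0.0000, prob=0.001407
UUUDDD: Ā=380.2185, payoff=0.0000, prob=0.005012
DDDUDD: Ā=96.4067, payoff=0.0000, prob=0.000395
UDDUDD: Ā=190.2425, payoff=0.0000, prob=0.001407
DUDUDD: Ā=168.0992, payoff=0.0000, prob=0.001407
UUDUDD: Ā=331.7157, payoff=0.0000, prob=0.005012
DDUUDD: Ā=151.4917, payoff=0.0000, prob=0.001407
UDUUDD: Ā=298.9436, payoff=0.0000, prob=0.005012
DUUUDD: Ā=276.8003, payoff=0.0000, prob=0.005012
UUUUDD: Ā=546.2192, payoff=0.0000, prob=0.017857
DDDDUD: Ā=87.0650, payoff=0.0000, prob=0.000395
UDDDUD: Ā=171.8082, payoff=0.0000, prob=0.001407
DUDDUD: Ā=149.6649, payoff=0.0000, prob=0.001407
UUDDUD: Ā=295.3386, payoff=0.0000, prob=0.005012
DDUDUD: Ā=133.0574, payoff=0.0000, prob=0.001407
UDUDUD: Ā=262.5665, payoff=0.0000, prob=0.005012
DUUDUD: Ā=240.4232, payoff=8.4857, prob=0.005012
UUUDUD: Ā=474.4351, payoff=16.7450, prob=0.017857
DDDUUD: Ā=120.6017, payoff=5.5345, prob=0.001407
UDDUUD: Ā=237.9874, payoff=10.9214, prob=0.005012
DUDUUD: Ā=215.8441, payoff=33.0648, prob=0.005012
UUDUUD: Ā=425.9323, payoff=65.2478, prob=0.017857
DDUUUD: Ā=199.2366, payoff=49.6723, prob=0.005012
UDUUUD: Ā=393.1602, payoff=98.0199, prob=0.017857
DUUUUD: Ā=371.0169, payoff=120.1633, prob=0.017857
UUUUUD: Ā=732.1399, payoff=237.1222, prob=0.063615
DDDDDU: Ā=80.0587, payoff=0.0000, prob=0.000395
UDDDDU: Ā=157.9824, payoff=0.0000, prob=0.001407
DUDDDU: Ā=135.8391, payoff=0.0000, prob=0.001407
UUDDDU: Ā=268.0558, payoff=0.0000, prob=0.005012
DDUDDU: Ā=119.2316, payoff=6.9046, prob=0.001407
UDUDDU: Ā=235.2837, payoff=13.6251, prob=0.005012
DUUDDU: Ā=213.1404, payoff=35.7685, prob=0.005012
UUUDDU: Ā=420.5970, payoff=70.5831, prob=0.017857
DDDUDU: Ā=106.7760, payoff=19.3603, prob=0.001407
UDDUDU: Ā=210.7046, payoff=38.2042, prob=0.005012
DUDUDU: Ā=188.5613, payoff=60.3476, prob=0.005012
UUDUDU: Ā=372.0943, payoff=119.0859, prob=0.017857
DDUUDU: Ā=171.9538, payoff=76.9551, prob=0.005012
UDUUDU: Ā=339.3221, payoff=151.8580, prob=0.017857
DUUUDU: Ā=317.1788, payoff=174.0013, prob=0.017857
UUUUDU: Ā=625.8995, payoff=343.3626, prob=0.063615
DDDDUU: Ā=97.4343, payoff=28.7020, prob=0.001407
UDDDUU: Ā=192.2703, payoff=56.6386, prob=0.005012
DUDDUU: Ā=170.1270, payoff=78.7819, prob=0.005012
UUDDUU: Ā=335.7172, payoff=155.4629, prob=0.017857
DDUDUU: Ā=153.5195, payoff=95.3894, prob=0.005012
UDUDUU: Ā=302.9451, payoff=188.2351, prob=0.017857
DUUDUU: Ā=280.8017, payoff=210.3784, prob=0.017857
UUUDUU: Ā=554.1154, payoff=415.1467, prob=0.063615
DDDUUU: Ā=141.0638, payoff=107.8450, prob=0.005012
UDDUUU: Ā=278.3660, payoff=212.8142, prob=0.017857
DUDUUU: Ā=256.2226, payoff=234.9575, prob=0.017857
UUDUUU: Ā=505.6127, payoff=463.6494, prob=0.063615
DDUUUU: Ā=239.6151, payoff=251.5650, prob=0.017857
UDUUUU: Ā=472.8405, payoff=496.4216, prob=0.063615
DUUUUU: Ā=450.6972, payoff=518.5649, prob=0.063615
UUUUUU: Ā=889.3758, payoff=1023.3014, prob=0.226627
Price = Σ prob·payoff / R^6 = 429.677122 / 5.289853 = 81.2267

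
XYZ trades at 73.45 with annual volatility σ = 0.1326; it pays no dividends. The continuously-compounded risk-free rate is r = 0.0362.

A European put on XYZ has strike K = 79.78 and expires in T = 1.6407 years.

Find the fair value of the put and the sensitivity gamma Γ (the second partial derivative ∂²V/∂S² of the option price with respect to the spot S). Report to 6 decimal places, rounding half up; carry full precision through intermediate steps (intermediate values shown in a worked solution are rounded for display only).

price = 5.941280
Γ = 0.031935

σ√T = 0.1326·√1.6407 = 0.169847
d₁ = (ln(S/K) + (r+σ²/2)T) / (σ√T) = (ln(73.45/79.78) + (0.0362+0.1326²/2)·1.6407) / 0.169847 = (-0.082668 + 0.073817) / 0.169847 = -0.052109
d₂ = d₁ − σ√T = -0.052109 − 0.169847 = -0.221956
e^{−rT} = 0.942336
N(−d₁) = 0.520779,  N(−d₂) = 0.587826
Put price V = K·e^{−rT}·N(−d₂) − S·N(−d₁) = 44.192507 − 38.251228 = 5.941280
φ(d₁) = (1/√(2π))·e^{−d₁²/2} = 0.398401
Γ = φ(d₁) / (S·σ·√T) = 0.031935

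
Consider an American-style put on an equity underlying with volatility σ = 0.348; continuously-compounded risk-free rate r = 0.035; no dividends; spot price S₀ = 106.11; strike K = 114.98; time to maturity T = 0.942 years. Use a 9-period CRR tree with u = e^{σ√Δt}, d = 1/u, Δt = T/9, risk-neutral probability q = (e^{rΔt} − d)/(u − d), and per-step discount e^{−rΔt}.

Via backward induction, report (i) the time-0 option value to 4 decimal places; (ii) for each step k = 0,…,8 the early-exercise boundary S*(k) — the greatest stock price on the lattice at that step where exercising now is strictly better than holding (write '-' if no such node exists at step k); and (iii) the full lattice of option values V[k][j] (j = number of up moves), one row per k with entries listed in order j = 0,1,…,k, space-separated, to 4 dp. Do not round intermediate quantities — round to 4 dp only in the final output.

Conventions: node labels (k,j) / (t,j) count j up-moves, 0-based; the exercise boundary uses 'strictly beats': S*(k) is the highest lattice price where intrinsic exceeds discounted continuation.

Δt=0.10467  u=1.11917  d=0.89352  q=0.48815  discount=0.99634
step 9 (expiry): payoffs max(K−S,0) = 76.4590 66.7310 54.5463 39.2845 20.1685 0.0000 0.0000 0.0000 0.0000 0.0000
step 8: (k=8,j=0): S=43.1115, K−S=71.8685, hold=71.4480 ⇒ V=71.8685 exercise | (k=8,j=1): S=53.9988, K−S=60.9812, hold=60.5608 ⇒ V=60.9812 exercise | (k=8,j=2): S=67.6355, K−S=47.3445, hold=46.9240 ⇒ V=47.3445 exercise | (k=8,j=3): S=84.7160, K−S=30.2640, hold=29.8435 ⇒ V=30.2640 exercise | (k=8,j=4): S=106.1100, K−S=8.8700, hold=10.2856 ⇒ V=10.2856 continue | (k=8,j=5): S=132.9068, K−S=0.0000, hold=0.0000 ⇒ V=0.0000 continue | (k=8,j=6): S=166.4707, K−S=0.0000, hold=0.0000 ⇒ V=0.0000 continue | (k=8,j=7): S=208.5108, K−S=0.0000, hold=0.0000 ⇒ V=0.0000 continue | (k=8,j=8): S=261.1676, K−S=0.0000, hold=0.0000 ⇒ V=0.0000 continue  boundary S*=84.7160
step 7: (k=7,j=0): S=48.2490, K−S=66.7310, hold=66.3105 ⇒ V=66.7310 exercise | (k=7,j=1): S=60.4337, K−S=54.5463, hold=54.1258 ⇒ V=54.5463 exercise | (k=7,j=2): S=75.6955, K−S=39.2845, hold=38.8640 ⇒ V=39.2845 exercise | (k=7,j=3): S=94.8115, K−S=20.1685, hold=20.4365 ⇒ V=20.4365 continue | (k=7,j=4): S=118.7549, K−S=0.0000, hold=5.2454 ⇒ V=5.2454 continue | (k=7,j=5): S=148.7450, K−S=0.0000, hold=0.0000 ⇒ V=0.0000 continue | (k=7,j=6): S=186.3087, K−S=0.0000, hold=0.0000 ⇒ V=0.0000 continue | (k=7,j=7): S=233.3587, K−S=0.0000, hold=0.0000 ⇒ V=0.0000 continue  boundary S*=75.6955
step 6: (k=6,j=0): S=53.9988, K−S=60.9812, hold=60.5608 ⇒ V=60.9812 exercise | (k=6,j=1): S=67.6355, K−S=47.3445, hold=46.9240 ⇒ V=47.3445 exercise | (k=6,j=2): S=84.7160, K−S=30.2640, hold=29.9739 ⇒ V=30.2640 exercise | (k=6,j=3): S=106.1100, K−S=8.8700, hold=12.9734 ⇒ V=12.9734 continue | (k=6,j=4): S=132.9068, K−S=0.0000, hold=2.6751 ⇒ V=2.6751 continue | (k=6,j=5): S=166.4707, K−S=0.0000, hold=0.0000 ⇒ V=0.0000 continue | (k=6,j=6): S=208.5108, K−S=0.0000, hold=0.0000 ⇒ V=0.0000 continue  boundary S*=84.7160
step 5: (k=5,j=0): S=60.4337, K−S=54.5463, hold=54.1258 ⇒ V=54.5463 exercise | (k=5,j=1): S=75.6955, K−S=39.2845, hold=38.8640 ⇒ V=39.2845 exercise | (k=5,j=2): S=94.8115, K−S=20.1685, hold=21.7438 ⇒ V=21.7438 continue | (k=5,j=3): S=118.7549, K−S=0.0000, hold=7.9172 ⇒ V=7.9172 continue | (k=5,j=4): S=148.7450, K−S=0.0000, hold=1.3642 ⇒ V=1.3642 continue | (k=5,j=5): S=186.3087, K−S=0.0000, hold=0.0000 ⇒ V=0.0000 continue  boundary S*=75.6955
step 4: (k=4,j=0): S=67.6355, K−S=47.3445, hold=46.9240 ⇒ V=47.3445 exercise | (k=4,j=1): S=84.7160, K−S=30.2640, hold=30.6097 ⇒ V=30.6097 continue | (k=4,j=2): S=106.1100, K−S=8.8700, hold=14.9396 ⇒ V=14.9396 continue | (k=4,j=3): S=132.9068, K−S=0.0000, hold=4.7012 ⇒ V=4.7012 continue | (k=4,j=4): S=166.4707, K−S=0.0000, hold=0.6957 ⇒ V=0.6957 continue  boundary S*=67.6355
step 3: (k=3,j=0): S=75.6955, K−S=39.2845, hold=39.0322 ⇒ V=39.2845 exercise | (k=3,j=1): S=94.8115, K−S=20.1685, hold=22.8764 ⇒ V=22.8764 continue | (k=3,j=2): S=118.7549, K−S=0.0000, hold=9.9054 ⇒ V=9.9054 continue | (k=3,j=3): S=148.7450, K−S=0.0000, hold=2.7359 ⇒ V=2.7359 continue  boundary S*=75.6955
step 2: (k=2,j=0): S=84.7160, K−S=30.2640, hold=31.1606 ⇒ V=31.1606 continue | (k=2,j=1): S=106.1100, K−S=8.8700, hold=16.4841 ⇒ V=16.4841 continue | (k=2,j=2): S=132.9068, K−S=0.0000, hold=6.3822 ⇒ V=6.3822 continue  boundary S*=-
step 1: (k=1,j=0): S=94.8115, K−S=20.1685, hold=23.9085 ⇒ V=23.9085 continue | (k=1,j=1): S=118.7549, K−S=0.0000, hold=11.5106 ⇒ V=11.5106 continue  boundary S*=-
step 0: (k=0,j=0): S=106.1100, K−S=8.8700, hold=17.7912 ⇒ V=17.7912 continue  boundary S*=-

price = 17.7912
boundary = - - - 75.6955 67.6355 75.6955 84.7160 75.6955 84.7160
tree:
17.7912
23.9085 11.5106
31.1606 16.4841 6.3822
39.2845 22.8764 9.9054 2.7359
47.3445 30.6097 14.9396 4.7012 0.6957
54.5463 39.2845 21.7438 7.9172 1.3642 0.0000
60.9812 47.3445 30.2640 12.9734 2.6751 0.0000 0.0000
66.7310 54.5463 39.2845 20.4365 5.2454 0.0000 0.0000 0.0000
71.8685 60.9812 47.3445 30.2640 10.2856 0.0000 0.0000 0.0000 0.0000
76.4590 66.7310 54.5463 39.2845 20.1685 0.0000 0.0000 0.0000 0.0000 0.0000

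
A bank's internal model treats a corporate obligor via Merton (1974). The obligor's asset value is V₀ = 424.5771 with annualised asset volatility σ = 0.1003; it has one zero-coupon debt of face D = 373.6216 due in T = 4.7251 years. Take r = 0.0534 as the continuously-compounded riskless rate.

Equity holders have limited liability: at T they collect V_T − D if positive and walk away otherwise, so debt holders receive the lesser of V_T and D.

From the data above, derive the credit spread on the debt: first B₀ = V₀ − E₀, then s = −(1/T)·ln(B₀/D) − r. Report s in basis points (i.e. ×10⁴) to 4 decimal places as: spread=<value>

Apply the equity-as-call identities (strike 373.6216, horizon 4.7251 years):
d₁ = [ln(V₀/D) + (r + σ²/2)T] / (σ√T)
   = [ln(424.5771/373.6216) + (0.0534 + 0.5·0.1003²)·4.7251] / (0.1003·√4.7251)
   = [0.127850 + 0.276088] / 0.218025 = 1.852713
d₂ = d₁ − σ√T = 1.852713 − 0.218025 = 1.634688
N(d₁) = 0.968038,  N(d₂) = 0.948943,  e^(−rT) = 0.776996
E₀ = V₀·N(d₁) − D·e^(−rT)·N(d₂)
   = 424.5771·0.968038 − 373.6216·0.776996·0.948943 = 135.526500
B₀ = V₀ − E₀ = 424.5771 − 135.526500 = 289.050600
spread = −(1/T)·ln(B₀/D) − r = −(1/4.7251)·ln(289.050600/373.6216) − 0.0534 = 0.00091457
in basis points: 0.00091457 × 10⁴ = 9.1457 bp

spread=9.1457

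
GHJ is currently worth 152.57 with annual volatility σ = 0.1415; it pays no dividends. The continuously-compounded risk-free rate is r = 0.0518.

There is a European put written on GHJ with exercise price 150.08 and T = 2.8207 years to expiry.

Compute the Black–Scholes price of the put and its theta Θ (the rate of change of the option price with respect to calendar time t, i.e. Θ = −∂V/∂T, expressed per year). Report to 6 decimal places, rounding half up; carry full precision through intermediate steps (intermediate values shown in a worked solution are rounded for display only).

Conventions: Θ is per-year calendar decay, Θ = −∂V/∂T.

price = 4.886909
Θ = 0.063274

σ√T = 0.1415·√2.8207 = 0.237648
d₁ = (ln(S/K) + (r+σ²/2)T) / (σ√T) = (ln(152.57/150.08) + (0.0518+0.1415²/2)·2.8207) / 0.237648 = (0.016455 + 0.174351) / 0.237648 = 0.802891
d₂ = d₁ − σ√T = 0.802891 − 0.237648 = 0.565242
e^{−rT} = 0.864061
N(−d₁) = 0.211019,  N(−d₂) = 0.285955
Put price V = K·e^{−rT}·N(−d₂) − S·N(−d₁) = 37.082076 − 32.195167 = 4.886909
φ(d₁) = (1/√(2π))·e^{−d₁²/2} = 0.289021
Θ = −S·φ(d₁)·σ/(2√T) + r·K·e^{−rT}·N(−d₂) = −1.857577 + 1.920852 = 0.063274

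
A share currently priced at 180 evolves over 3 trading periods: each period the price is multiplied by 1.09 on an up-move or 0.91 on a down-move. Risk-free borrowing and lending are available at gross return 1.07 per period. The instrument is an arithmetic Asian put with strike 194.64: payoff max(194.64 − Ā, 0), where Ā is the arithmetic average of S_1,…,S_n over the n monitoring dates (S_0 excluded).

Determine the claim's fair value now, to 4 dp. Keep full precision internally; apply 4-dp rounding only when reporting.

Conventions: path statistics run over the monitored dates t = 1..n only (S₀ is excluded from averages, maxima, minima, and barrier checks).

No-arbitrage gives p* = (R−d)/(u−d) = 0.8889: enumerate every path, weight its payoff by its p*-probability, and discount by R^3.
Enumerate all 2^3 = 8 price paths (U = up ×1.09, D = down ×0.91); each path with k up-moves has probability p*^k·(1−p*)^(3−k).
DDD: Ā=149.5003, payoff=45.1397, prob=0.001372
UDD: Ā=179.0717, payoff=15.5683, prob=0.010974
DUD: Ā=168.2717, payoff=26.3683, prob=0.010974
UUD: Ā=201.5563, payoff=0.0000, prob=0.087791
DDU: Ā=158.4437, payoff=36.1963, prob=0.010974
UDU: Ā=189.7843, payoff=4.8557, prob=0.087791
DUU: Ā=178.9843, payoff=15.6557, prob=0.087791
UUU: Ā=214.3877, payoff=0.0000, prob=0.702332
Price = Σ prob·payoff / R^3 = 2.720078 / 1.225043 = 2.2204

price = 2.2204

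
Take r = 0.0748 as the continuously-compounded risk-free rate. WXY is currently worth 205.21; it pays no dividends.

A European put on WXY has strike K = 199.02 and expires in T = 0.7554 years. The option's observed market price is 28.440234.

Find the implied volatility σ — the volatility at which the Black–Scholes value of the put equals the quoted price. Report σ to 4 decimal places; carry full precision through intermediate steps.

sigma = 0.5385

At σ = 0.5385 the Black–Scholes value reproduces the quote:
σ√T = 0.5385·√0.7554 = 0.468031
d₁ = (ln(S/K) + (r+σ²/2)T) / (σ√T) = (ln(205.21/199.02) + (0.0748+0.5385²/2)·0.7554) / 0.468031 = (0.030629 + 0.166030) / 0.468031 = 0.420184
d₂ = d₁ − σ√T = 0.420184 − 0.468031 = -0.047847
e^{−rT} = 0.945063
N(−d₁) = 0.337176,  N(−d₂) = 0.519081
V = K·e^{−rT}·N(−d₂) − S·N(−d₁) = 97.632056 − 69.191822 = 28.440234 (matching the quote); vega is positive throughout, so no other σ reproduces this price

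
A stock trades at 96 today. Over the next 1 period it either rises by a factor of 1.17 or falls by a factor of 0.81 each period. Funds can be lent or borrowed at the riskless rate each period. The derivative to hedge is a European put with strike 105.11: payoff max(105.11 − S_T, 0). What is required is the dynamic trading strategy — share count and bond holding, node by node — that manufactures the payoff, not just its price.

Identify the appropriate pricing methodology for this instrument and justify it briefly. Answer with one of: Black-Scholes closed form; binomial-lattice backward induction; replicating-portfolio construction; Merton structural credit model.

framework: replicating-portfolio construction

Key observation: the task asks for the hedge itself — share and bond holdings at every node of the 1-period tree on spot 96 with factors 1.17/0.81 — which is exactly what the replicating-portfolio construction produces.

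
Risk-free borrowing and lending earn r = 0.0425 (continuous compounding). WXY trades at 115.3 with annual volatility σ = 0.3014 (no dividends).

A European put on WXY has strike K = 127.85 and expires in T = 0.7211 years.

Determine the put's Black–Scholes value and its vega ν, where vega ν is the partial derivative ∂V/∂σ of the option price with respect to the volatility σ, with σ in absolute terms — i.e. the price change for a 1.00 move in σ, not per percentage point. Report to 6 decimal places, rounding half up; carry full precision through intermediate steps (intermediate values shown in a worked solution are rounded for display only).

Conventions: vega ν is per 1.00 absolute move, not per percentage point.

σ√T = 0.3014·√0.7211 = 0.255942
d₁ = (ln(S/K) + (r+σ²/2)T) / (σ√T) = (ln(115.3/127.85) + (0.0425+0.3014²/2)·0.7211) / 0.255942 = (-0.103320 + 0.063400) / 0.255942 = -0.155975
d₂ = d₁ − σ√T = -0.155975 − 0.255942 = -0.411916
e^{−rT} = 0.969818
N(−d₁) = 0.561974,  N(−d₂) = 0.659800
Put price V = K·e^{−rT}·N(−d₂) − S·N(−d₁) = 81.809384 − 64.795552 = 17.013831
φ(d₁) = (1/√(2π))·e^{−d₁²/2} = 0.394119
ν = S·φ(d₁)·√T = 38.588183

price = 17.013831
ν = 38.588183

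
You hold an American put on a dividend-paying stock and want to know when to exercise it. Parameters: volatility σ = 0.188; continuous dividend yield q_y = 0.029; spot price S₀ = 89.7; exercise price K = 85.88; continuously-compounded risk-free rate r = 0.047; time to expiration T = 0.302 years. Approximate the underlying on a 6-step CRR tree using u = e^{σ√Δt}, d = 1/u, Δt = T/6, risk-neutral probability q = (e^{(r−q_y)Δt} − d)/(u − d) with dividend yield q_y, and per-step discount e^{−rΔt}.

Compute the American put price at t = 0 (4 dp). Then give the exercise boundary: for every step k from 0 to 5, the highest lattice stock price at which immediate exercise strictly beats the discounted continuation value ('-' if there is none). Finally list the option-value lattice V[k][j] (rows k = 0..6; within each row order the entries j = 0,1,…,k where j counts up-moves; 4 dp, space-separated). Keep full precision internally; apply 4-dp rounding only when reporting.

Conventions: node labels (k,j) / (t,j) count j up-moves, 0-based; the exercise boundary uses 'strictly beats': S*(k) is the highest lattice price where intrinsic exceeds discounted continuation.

Δt=0.05033, u=1.04308, d=0.95870, q=0.50020, disc=e^(-rΔt)=0.99764
k=6 terminal: V=max(K-S,0) → 16.2356 10.1057 3.4364 0.0000 0.0000 0.0000 0.0000
k=5: j=0 S=72.6447 intr=13.2353 cont=13.1383 V=13.2353[EX]; j=1 S=79.0386 intr=6.8414 cont=6.7537 V=6.8414[EX]; j=2 S=85.9953 intr=0.0000 cont=1.7134 V=1.7134[hold]; j=3 S=93.5643 intr=0.0000 cont=0.0000 V=0.0000[hold]; j=4 S=101.7994 intr=0.0000 cont=0.0000 V=0.0000[hold]; j=5 S=110.7594 intr=0.0000 cont=0.0000 V=0.0000[hold]  S*(5)=79.0386
k=4: j=0 S=75.7743 intr=10.1057 cont=10.0133 V=10.1057[EX]; j=1 S=82.4436 intr=3.4364 cont=4.2663 V=4.2663[hold]; j=2 S=89.7000 intr=0.0000 cont=0.8544 V=0.8544[hold]; j=3 S=97.5950 intr=0.0000 cont=0.0000 V=0.0000[hold]; j=4 S=106.1850 intr=0.0000 cont=0.0000 V=0.0000[hold]  S*(4)=75.7743
k=3: j=0 S=79.0386 intr=6.8414 cont=7.1679 V=7.1679[hold]; j=1 S=85.9953 intr=0.0000 cont=2.5536 V=2.5536[hold]; j=2 S=93.5643 intr=0.0000 cont=0.4260 V=0.4260[hold]; j=3 S=101.7994 intr=0.0000 cont=0.0000 V=0.0000[hold]  S*(3)=-
k=2: j=0 S=82.4436 intr=3.4364 cont=4.8483 V=4.8483[hold]; j=1 S=89.7000 intr=0.0000 cont=1.4859 V=1.4859[hold]; j=2 S=97.5950 intr=0.0000 cont=0.2124 V=0.2124[hold]  S*(2)=-
k=1: j=0 S=85.9953 intr=0.0000 cont=3.1589 V=3.1589[hold]; j=1 S=93.5643 intr=0.0000 cont=0.8469 V=0.8469[hold]  S*(1)=-
k=0: j=0 S=89.7000 intr=0.0000 cont=1.9977 V=1.9977[hold]  S*(0)=-

price = 1.9977
boundary = - - - - 75.7743 79.0386
tree:
1.9977
3.1589 0.8469
4.8483 1.4859 0.2124
7.1679 2.5536 0.4260 0.0000
10.1057 4.2663 0.8544 0.0000 0.0000
13.2353 6.8414 1.7134 0.0000 0.0000 0.0000
16.2356 10.1057 3.4364 0.0000 0.0000 0.0000 0.0000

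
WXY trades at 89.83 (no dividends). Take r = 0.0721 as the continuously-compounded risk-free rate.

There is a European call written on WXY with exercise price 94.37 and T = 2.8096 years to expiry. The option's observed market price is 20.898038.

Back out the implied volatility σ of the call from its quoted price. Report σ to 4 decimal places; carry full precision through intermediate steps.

At σ = 0.2454 the Black–Scholes value reproduces the quote:
σ√T = 0.2454·√2.8096 = 0.411336
d₁ = (ln(S/K) + (r+σ²/2)T) / (σ√T) = (ln(89.83/94.37) + (0.0721+0.2454²/2)·2.8096) / 0.411336 = (-0.049304 + 0.287171) / 0.411336 = 0.578278
d₂ = d₁ − σ√T = 0.578278 − 0.411336 = 0.166942
e^{−rT} = 0.816628
N(d₁) = 0.718462,  N(d₂) = 0.566292
V = S·N(d₁) − K·e^{−rT}·N(d₂) = 64.539422 − 43.641384 = 20.898038 (the observed quote) — the price is monotone increasing in volatility, hence this σ is the only solution

sigma = 0.2454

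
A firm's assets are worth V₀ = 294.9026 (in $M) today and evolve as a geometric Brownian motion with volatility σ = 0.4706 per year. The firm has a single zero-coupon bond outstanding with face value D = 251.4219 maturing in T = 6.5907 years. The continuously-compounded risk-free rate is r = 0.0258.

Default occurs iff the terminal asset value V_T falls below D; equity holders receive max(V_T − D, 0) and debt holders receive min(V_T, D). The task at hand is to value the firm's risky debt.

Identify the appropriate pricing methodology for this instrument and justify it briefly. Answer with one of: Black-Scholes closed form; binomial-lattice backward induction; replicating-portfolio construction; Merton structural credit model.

Key observation: assets follow a GBM and default happens iff V_T < 251.4219; valuing claims on that split (equity as a call, risky debt as the residual) is the structural model's definition.

framework: Merton structural credit model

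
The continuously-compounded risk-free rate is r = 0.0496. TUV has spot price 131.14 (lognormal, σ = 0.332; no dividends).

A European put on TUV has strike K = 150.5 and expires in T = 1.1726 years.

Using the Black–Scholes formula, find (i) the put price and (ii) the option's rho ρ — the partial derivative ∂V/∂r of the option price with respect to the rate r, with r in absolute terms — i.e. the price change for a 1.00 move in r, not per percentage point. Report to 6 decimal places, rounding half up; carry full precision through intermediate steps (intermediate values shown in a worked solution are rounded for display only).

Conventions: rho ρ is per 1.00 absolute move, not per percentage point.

σ√T = 0.332·√1.1726 = 0.359512
d₁ = (ln(S/K) + (r+σ²/2)T) / (σ√T) = (ln(131.14/150.5) + (0.0496+0.332²/2)·1.1726) / 0.359512 = (-0.137698 + 0.122785) / 0.359512 = -0.041479
d₂ = d₁ − σ√T = -0.041479 − 0.359512 = -0.400991
e^{−rT} = 0.943498
N(−d₁) = 0.516543,  N(−d₂) = 0.655787
Put price V = K·e^{−rT}·N(−d₂) − S·N(−d₁) = 93.119385 − 67.739469 = 25.379916
ρ = −K·T·e^{−rT}·N(−d₂) = -109.191791

price = 25.379916
ρ = -109.191791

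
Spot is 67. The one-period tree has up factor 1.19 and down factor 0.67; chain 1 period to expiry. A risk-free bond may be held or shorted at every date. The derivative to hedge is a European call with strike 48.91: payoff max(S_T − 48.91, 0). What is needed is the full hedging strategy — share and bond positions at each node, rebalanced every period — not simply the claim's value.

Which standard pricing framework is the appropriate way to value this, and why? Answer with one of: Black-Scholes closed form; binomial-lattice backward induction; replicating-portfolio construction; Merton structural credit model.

framework: replicating-portfolio construction

Key observation: the mandate to exhibit the hedge at every date and state singles out the replicating-portfolio construction on the 1-period tree with factors 1.19 and 0.67 from 67.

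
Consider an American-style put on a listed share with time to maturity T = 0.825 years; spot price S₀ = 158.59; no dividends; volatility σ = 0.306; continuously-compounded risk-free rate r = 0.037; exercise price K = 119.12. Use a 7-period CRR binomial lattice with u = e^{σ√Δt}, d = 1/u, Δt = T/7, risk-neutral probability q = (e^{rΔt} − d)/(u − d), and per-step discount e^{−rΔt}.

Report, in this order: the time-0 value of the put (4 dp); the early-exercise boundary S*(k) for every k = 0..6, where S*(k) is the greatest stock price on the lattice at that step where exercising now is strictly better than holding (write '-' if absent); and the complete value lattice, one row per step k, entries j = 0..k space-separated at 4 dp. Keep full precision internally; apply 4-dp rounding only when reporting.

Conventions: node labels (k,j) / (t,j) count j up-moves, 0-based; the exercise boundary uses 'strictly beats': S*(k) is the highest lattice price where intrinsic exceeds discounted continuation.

price = 2.4046
boundary = - - - - - 93.7909 104.1799
tree:
2.4046
4.0416 0.7527
6.6724 1.3881 0.1098
10.7684 2.5447 0.2182 0.0000
16.8646 4.6323 0.4335 0.0000 0.0000
25.3291 8.3616 0.8613 0.0000 0.0000 0.0000
34.6820 14.9401 1.7114 0.0000 0.0000 0.0000 0.0000
43.1023 25.3291 3.4004 0.0000 0.0000 0.0000 0.0000 0.0000

params: Δt=0.11786 u=1.11077 d=0.90028 q=0.49452 e^(-rΔt)=0.99565
t_7 payoffs: 43.1023 25.3291 3.4004 0.0000 0.0000 0.0000 0.0000 0.0000
t_6: node(6,0) S=84.4380 payoff=34.6820 vs cont=34.1637 → 34.6820 [stop]  node(6,1) S=104.1799 payoff=14.9401 vs cont=14.4218 → 14.9401 [stop]  node(6,2) S=128.5375 payoff=0.0000 vs cont=1.7114 → 1.7114 [wait]  node(6,3) S=158.5900 payoff=0.0000 vs cont=0.0000 → 0.0000 [wait]  node(6,4) S=195.6689 payoff=0.0000 vs cont=0.0000 → 0.0000 [wait]  node(6,5) S=241.4169 payoff=0.0000 vs cont=0.0000 → 0.0000 [wait]  node(6,6) S=297.8610 payoff=0.0000 vs cont=0.0000 → 0.0000 [wait]  ⇒ S*(6)=104.1799
t_5: node(5,0) S=93.7909 payoff=25.3291 vs cont=24.8107 → 25.3291 [stop]  node(5,1) S=115.7196 payoff=3.4004 vs cont=8.3616 → 8.3616 [wait]  node(5,2) S=142.7752 payoff=0.0000 vs cont=0.8613 → 0.8613 [wait]  node(5,3) S=176.1565 payoff=0.0000 vs cont=0.0000 → 0.0000 [wait]  node(5,4) S=217.3425 payoff=0.0000 vs cont=0.0000 → 0.0000 [wait]  node(5,5) S=268.1580 payoff=0.0000 vs cont=0.0000 → 0.0000 [wait]  ⇒ S*(5)=93.7909
t_4: node(4,0) S=104.1799 payoff=14.9401 vs cont=16.8646 → 16.8646 [wait]  node(4,1) S=128.5375 payoff=0.0000 vs cont=4.6323 → 4.6323 [wait]  node(4,2) S=158.5900 payoff=0.0000 vs cont=0.4335 → 0.4335 [wait]  node(4,3) S=195.6689 payoff=0.0000 vs cont=0.0000 → 0.0000 [wait]  node(4,4) S=241.4169 payoff=0.0000 vs cont=0.0000 → 0.0000 [wait]  ⇒ S*(4)=-
t_3: node(3,0) S=115.7196 payoff=3.4004 vs cont=10.7684 → 10.7684 [wait]  node(3,1) S=142.7752 payoff=0.0000 vs cont=2.5447 → 2.5447 [wait]  node(3,2) S=176.1565 payoff=0.0000 vs cont=0.2182 → 0.2182 [wait]  node(3,3) S=217.3425 payoff=0.0000 vs cont=0.0000 → 0.0000 [wait]  ⇒ S*(3)=-
t_2: node(2,0) S=128.5375 payoff=0.0000 vs cont=6.6724 → 6.6724 [wait]  node(2,1) S=158.5900 payoff=0.0000 vs cont=1.3881 → 1.3881 [wait]  node(2,2) S=195.6689 payoff=0.0000 vs cont=0.1098 → 0.1098 [wait]  ⇒ S*(2)=-
t_1: node(1,0) S=142.7752 payoff=0.0000 vs cont=4.0416 → 4.0416 [wait]  node(1,1) S=176.1565 payoff=0.0000 vs cont=0.7527 → 0.7527 [wait]  ⇒ S*(1)=-
t_0: node(0,0) S=158.5900 payoff=0.0000 vs cont=2.4046 → 2.4046 [wait]  ⇒ S*(0)=-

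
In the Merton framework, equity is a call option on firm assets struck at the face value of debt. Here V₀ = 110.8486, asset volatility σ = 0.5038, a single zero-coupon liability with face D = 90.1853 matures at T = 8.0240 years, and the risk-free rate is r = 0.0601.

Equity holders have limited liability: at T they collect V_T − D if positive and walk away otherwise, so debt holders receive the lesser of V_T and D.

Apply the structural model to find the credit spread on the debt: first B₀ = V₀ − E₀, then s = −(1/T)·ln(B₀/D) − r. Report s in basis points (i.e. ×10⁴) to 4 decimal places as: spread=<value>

spread=557.6489

Apply the equity-as-call identities (strike 90.1853, horizon 8.0240 years):
d₁ = [ln(V₀/D) + (r + σ²/2)T] / (σ√T)
   = [ln(110.8486/90.1853) + (0.0601 + 0.5·0.5038²)·8.0240] / (0.5038·√8.0240)
   = [0.206299 + 1.500546] / 1.427097 = 1.196025
d₂ = d₁ − σ√T = 1.196025 − 1.427097 = -0.231072
N(d₁) = 0.884157,  N(d₂) = 0.408629,  e^(−rT) = 0.617397
E₀ = V₀·N(d₁) − D·e^(−rT)·N(d₂)
   = 110.8486·0.884157 − 90.1853·0.617397·0.408629 = 75.254975
B₀ = V₀ − E₀ = 110.8486 − 75.254975 = 35.593625
spread = −(1/T)·ln(B₀/D) − r = −(1/8.0240)·ln(35.593625/90.1853) − 0.0601 = 0.05576489
in basis points: 0.05576489 × 10⁴ = 557.6489 bp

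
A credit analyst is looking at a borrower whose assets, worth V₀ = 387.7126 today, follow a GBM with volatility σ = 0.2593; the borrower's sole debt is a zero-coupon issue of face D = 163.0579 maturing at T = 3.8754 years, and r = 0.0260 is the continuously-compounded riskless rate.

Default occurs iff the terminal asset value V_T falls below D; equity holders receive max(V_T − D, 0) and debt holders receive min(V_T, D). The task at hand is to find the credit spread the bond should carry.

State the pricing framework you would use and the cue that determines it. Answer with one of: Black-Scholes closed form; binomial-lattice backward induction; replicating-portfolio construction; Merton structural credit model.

Key observation: the question is about default risk generated by asset-value dynamics against a debt face of 163.0579 — the structural framework prices exactly that.

framework: Merton structural credit model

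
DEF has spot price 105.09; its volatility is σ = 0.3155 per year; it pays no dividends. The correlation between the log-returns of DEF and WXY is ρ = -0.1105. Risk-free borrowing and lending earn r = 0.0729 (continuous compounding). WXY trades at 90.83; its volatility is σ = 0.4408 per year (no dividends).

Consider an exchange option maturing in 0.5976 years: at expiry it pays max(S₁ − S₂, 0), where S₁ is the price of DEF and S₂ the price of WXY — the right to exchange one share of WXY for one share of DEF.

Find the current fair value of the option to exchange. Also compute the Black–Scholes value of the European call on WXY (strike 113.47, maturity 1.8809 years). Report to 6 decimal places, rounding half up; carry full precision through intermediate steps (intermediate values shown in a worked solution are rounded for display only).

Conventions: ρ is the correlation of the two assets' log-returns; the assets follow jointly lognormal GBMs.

exchange price = 25.114208
price(WXY call K=113.47) = 18.706513

σ_eff = √(σ₁² + σ₂² − 2ρσ₁σ₂) = √(0.3155² + 0.4408² − 2·-0.1105·0.3155·0.4408) = 0.569719
d₁ = (ln(S₁/S₂) + (q₂ − q₁ + σ_eff²/2)T) / (σ_eff√T) = (ln(105.09/90.83) + (0.0 − 0.0 + 0.162290)·0.5976) / 0.440419 = 0.551320
d₂ = d₁ − σ_eff√T = 0.551320 − 0.440419 = 0.110901
N(d₁) = 0.709293,  N(d₂) = 0.544153
V = S₁·e^{−q₁T}·N(d₁) − S₂·e^{−q₂T}·N(d₂) = 74.539595 − 49.425388 = 25.114208
[vanilla: WXY call K=113.47]
σ√T = 0.4408·√1.8809 = 0.604539
d₁ = (ln(S/K) + (r+σ²/2)T) / (σ√T) = (ln(90.83/113.47) + (0.0729+0.4408²/2)·1.8809) / 0.604539 = (-0.222549 + 0.319851) / 0.604539 = 0.160953
d₂ = d₁ − σ√T = 0.160953 − 0.604539 = -0.443586
e^{−rT} = 0.871868
N(d₁) = 0.563935,  N(d₂) = 0.328671
price = S·N(d₁) − K·e^{−rT}·N(d₂) = 51.222207 − 32.515694 = 18.706513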